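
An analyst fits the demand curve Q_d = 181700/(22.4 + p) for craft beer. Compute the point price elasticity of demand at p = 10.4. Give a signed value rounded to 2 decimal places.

-0.32

dQ_d/dp = −181700/(22.4 + p)² = -168.891. At p = 10.4, Q_d = 5539.63.
Ed = (dQ_d/dp)·(p/Q_d) = (-168.891) × (10.4/5539.63) = -0.3170…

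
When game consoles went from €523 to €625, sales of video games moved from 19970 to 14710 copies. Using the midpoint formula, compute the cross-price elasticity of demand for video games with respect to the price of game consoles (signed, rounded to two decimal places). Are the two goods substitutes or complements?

-1.71; complements

%ΔQ_{video games} = (14710 − 19970)/avg = -5260/17340 = -0.303344…
%ΔP_{game consoles} = (625 − 523)/avg = 102/574 = 0.177700…
E_cross = (-5260/17340) / (102/574) = -1.7070…
E_cross < 0 ⇒ the goods are complements.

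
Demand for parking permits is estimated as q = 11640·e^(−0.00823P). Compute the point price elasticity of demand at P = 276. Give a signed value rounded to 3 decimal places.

-2.271

dq/dP = −0.00823·q = -9.88238. At P = 276, q = 1200.78.
Ed = (dq/dP)·(P/q) = (-9.88238) × (276/1200.78) = -2.27148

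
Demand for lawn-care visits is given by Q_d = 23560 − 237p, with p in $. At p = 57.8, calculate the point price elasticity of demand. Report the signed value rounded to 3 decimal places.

-1.389

dQ_d/dp = −237. At p = 57.8, Q_d = 23560 − 237(57.8) = 9861.4.
Ed = (dQ_d/dp)·(p/Q_d) = −237 × (57.8/9861.4) = -1.38911…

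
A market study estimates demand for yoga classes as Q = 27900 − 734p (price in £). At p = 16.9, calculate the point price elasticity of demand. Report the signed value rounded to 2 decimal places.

-0.80

dQ/dp = −734. At p = 16.9, Q = 27900 − 734(16.9) = 15495.4.
Ed = (dQ/dp)·(p/Q) = −734 × (16.9/15495.4) = -0.8005…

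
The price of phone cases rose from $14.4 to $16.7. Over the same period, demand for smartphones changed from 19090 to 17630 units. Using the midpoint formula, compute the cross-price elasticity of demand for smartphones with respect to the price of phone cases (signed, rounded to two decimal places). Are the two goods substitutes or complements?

-0.54; complements

%ΔQ_{smartphones} = (17630 − 19090)/avg = -1460/18360 = -0.079520…
%ΔP_{phone cases} = (16.7 − 14.4)/avg = 2.3/15.55 = 0.147909…
E_cross = (-1460/18360) / (2.3/15.55) = -0.5376…
E_cross < 0 ⇒ the goods are complements.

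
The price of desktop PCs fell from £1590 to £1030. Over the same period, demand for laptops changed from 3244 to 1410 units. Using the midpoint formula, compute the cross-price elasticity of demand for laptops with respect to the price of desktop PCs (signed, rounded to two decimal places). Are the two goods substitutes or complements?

1.84; substitutes

%ΔQ_{laptops} = (1410 − 3244)/avg = -1834/2327 = -0.788139…
%ΔP_{desktop PCs} = (1030 − 1590)/avg = -560/1310 = -0.427480…
E_cross = (-1834/2327) / (-560/1310) = 1.8436…
E_cross > 0 ⇒ the goods are substitutes.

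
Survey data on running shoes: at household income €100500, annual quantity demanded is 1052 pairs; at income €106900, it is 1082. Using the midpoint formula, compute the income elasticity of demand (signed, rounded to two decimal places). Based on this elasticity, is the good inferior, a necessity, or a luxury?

%ΔQ = (1082 − 1052)/[( 1052 + 1082)/2] = 30/1067 = 0.028116…
%ΔIncome = (106900 − 100500)/[( 100500 + 106900)/2] = 6400/103700 = 0.061716…
E_income = (30/1067) / (6400/103700) = 0.4555…
0 < E_income < 1 ⇒ normal good, necessity.

0.46; necessity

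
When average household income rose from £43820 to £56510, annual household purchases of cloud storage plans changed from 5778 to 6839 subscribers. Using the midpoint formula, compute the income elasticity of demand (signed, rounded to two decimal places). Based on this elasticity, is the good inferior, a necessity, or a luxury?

%ΔQ = (6839 − 5778)/[( 5778 + 6839)/2] = 1061/6308.5 = 0.168185…
%ΔIncome = (56510 − 43820)/[( 43820 + 56510)/2] = 12690/50165 = 0.252965…
E_income = (1061/6308.5) / (12690/50165) = 0.6648…
0 < E_income < 1 ⇒ normal good, necessity.

0.66; necessity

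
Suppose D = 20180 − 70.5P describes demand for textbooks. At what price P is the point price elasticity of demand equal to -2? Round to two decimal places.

Ed = −70.5P/(20180 − 70.5P). Set this equal to -2:
70.5P = 2·(20180 − 70.5P) ⇒ 70.5P(1 + 2) = 2·20180
P = 2·20180 / (70.5·3) = 190.8274…

190.83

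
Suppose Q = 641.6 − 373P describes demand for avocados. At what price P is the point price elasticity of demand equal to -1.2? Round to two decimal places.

0.94

Ed = −373P/(641.6 − 373P). Set this equal to -1.2:
373P = 1.2·(641.6 − 373P) ⇒ 373P(1 + 1.2) = 1.2·641.6
P = 1.2·641.6 / (373·2.2) = 0.9382…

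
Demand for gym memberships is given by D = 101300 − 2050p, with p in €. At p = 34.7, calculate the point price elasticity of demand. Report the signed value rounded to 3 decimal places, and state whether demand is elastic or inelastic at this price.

dD/dp = −2050. At p = 34.7, D = 101300 − 2050(34.7) = 30165.
Ed = (dD/dp)·(p/D) = −2050 × (34.7/30165) = -2.35819…
|Ed| = 2.358 > 1, so demand is elastic.

-2.358; elastic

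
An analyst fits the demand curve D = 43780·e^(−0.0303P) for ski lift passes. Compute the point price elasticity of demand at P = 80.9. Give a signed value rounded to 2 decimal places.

dD/dP = −0.0303·D = -114.326. At P = 80.9, D = 3773.14.
Ed = (dD/dP)·(P/D) = (-114.326) × (80.9/3773.14) = -2.4512…

-2.45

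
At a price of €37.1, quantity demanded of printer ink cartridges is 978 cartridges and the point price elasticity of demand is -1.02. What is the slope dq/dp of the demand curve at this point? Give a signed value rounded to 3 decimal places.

Ed = (dq/dp)·(p/q) ⇒ dq/dp = Ed·q/p = (-1.02)·978/37.1 = -26.88840…

-26.888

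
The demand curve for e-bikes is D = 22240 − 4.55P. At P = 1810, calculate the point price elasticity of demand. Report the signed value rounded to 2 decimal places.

-0.59

dD/dP = −4.55. At P = 1810, D = 22240 − 4.55(1810) = 14004.5.
Ed = (dD/dP)·(P/D) = −4.55 × (1810/14004.5) = -0.5880…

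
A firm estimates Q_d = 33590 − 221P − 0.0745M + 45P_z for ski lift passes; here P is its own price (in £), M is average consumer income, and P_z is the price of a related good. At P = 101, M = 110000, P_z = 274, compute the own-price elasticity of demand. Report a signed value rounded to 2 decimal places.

-1.45

At the given values, Q_d = 33590 − 221(101) − 0.0745(110000) + 45(274) = 15404.
∂Q_d/∂P = −221.
E = (-221) × (101/15404) = -1.4490…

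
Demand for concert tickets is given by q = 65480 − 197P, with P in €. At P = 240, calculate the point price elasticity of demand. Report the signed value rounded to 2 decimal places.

dq/dP = −197. At P = 240, q = 65480 − 197(240) = 18200.
Ed = (dq/dP)·(P/q) = −197 × (240/18200) = -2.5978…

-2.60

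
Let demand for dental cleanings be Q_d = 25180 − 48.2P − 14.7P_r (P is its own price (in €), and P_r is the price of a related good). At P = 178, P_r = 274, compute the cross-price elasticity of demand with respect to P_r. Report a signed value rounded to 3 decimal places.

-0.320

At the given values, Q_d = 25180 − 48.2(178) − 14.7(274) = 12572.6.
∂Q_d/∂P_r = -14.7.
E = (-14.7) × (274/12572.6) = -0.32036…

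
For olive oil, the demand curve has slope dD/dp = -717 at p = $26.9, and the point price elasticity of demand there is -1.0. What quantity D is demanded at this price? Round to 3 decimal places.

Ed = (dD/dp)·(p/D) ⇒ D = (dD/dp)·p/Ed = (-717)·26.9/(-1.0) = 19287.3

19287.300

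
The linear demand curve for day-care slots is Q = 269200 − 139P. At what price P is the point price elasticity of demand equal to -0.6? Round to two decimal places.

726.26

Ed = −139P/(269200 − 139P). Set this equal to -0.6:
139P = 0.6·(269200 − 139P) ⇒ 139P(1 + 0.6) = 0.6·269200
P = 0.6·269200 / (139·1.6) = 726.2589…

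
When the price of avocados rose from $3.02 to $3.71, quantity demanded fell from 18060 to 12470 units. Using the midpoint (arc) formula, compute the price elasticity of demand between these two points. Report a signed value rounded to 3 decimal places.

%ΔQ = (12470 − 18060) / [(18060 + 12470)/2] = -5590/15265 = -0.366197…
%ΔP = (3.71 − 3.02) / [(3.02 + 3.71)/2] = 0.69/3.365 = 0.205052…
Arc Ed = %ΔQ / %ΔP = (-5590/15265) / (0.69/3.365) = -1.78587…

-1.786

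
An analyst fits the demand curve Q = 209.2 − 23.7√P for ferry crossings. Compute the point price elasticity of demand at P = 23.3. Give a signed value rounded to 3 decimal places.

dQ/dP = −23.7/(2√P) = -2.45494. At P = 23.3, Q = 94.7999.
Ed = (dQ/dP)·(P/Q) = (-2.45494) × (23.3/94.7999) = -0.60337…

-0.603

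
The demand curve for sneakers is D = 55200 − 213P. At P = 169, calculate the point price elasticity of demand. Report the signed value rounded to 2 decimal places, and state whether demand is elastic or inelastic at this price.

-1.87; elastic

dD/dP = −213. At P = 169, D = 55200 − 213(169) = 19203.
Ed = (dD/dP)·(P/D) = −213 × (169/19203) = -1.8745…
|Ed| = 1.87 > 1, so demand is elastic.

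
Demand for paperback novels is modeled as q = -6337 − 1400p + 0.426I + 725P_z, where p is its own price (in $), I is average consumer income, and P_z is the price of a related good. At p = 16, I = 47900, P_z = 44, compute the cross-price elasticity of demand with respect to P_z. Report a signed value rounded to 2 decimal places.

At the given values, q = -6337 − 1400(16) + 0.426(47900) + 725(44) = 23568.4.
∂q/∂P_z = 725.
E = (725) × (44/23568.4) = 1.3535…

1.35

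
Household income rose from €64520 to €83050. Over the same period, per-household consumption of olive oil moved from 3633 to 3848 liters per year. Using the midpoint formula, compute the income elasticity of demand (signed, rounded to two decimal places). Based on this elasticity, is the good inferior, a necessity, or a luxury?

%ΔQ = (3848 − 3633)/[( 3633 + 3848)/2] = 215/3740.5 = 0.057478…
%ΔIncome = (83050 − 64520)/[( 64520 + 83050)/2] = 18530/73785 = 0.251135…
E_income = (215/3740.5) / (18530/73785) = 0.2288…
0 < E_income < 1 ⇒ normal good, necessity.

0.23; necessity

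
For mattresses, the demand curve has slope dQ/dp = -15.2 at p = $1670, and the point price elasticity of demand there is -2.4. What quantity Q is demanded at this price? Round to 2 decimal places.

Ed = (dQ/dp)·(p/Q) ⇒ Q = (dQ/dp)·p/Ed = (-15.2)·1670/(-2.4) = 10576.6666…

10576.67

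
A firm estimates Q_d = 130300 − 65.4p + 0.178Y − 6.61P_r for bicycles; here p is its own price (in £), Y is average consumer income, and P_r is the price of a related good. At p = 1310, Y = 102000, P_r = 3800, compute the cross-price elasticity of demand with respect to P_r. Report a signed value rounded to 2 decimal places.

At the given values, Q_d = 130300 − 65.4(1310) + 0.178(102000) − 6.61(3800) = 37664.
∂Q_d/∂P_r = -6.61.
E = (-6.61) × (3800/37664) = -0.6668…

-0.67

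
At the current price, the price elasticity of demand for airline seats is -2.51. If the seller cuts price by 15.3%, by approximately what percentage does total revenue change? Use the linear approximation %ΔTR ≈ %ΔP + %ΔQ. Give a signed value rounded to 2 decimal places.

+23.10%

%ΔQ ≈ Ed × %ΔP = (-2.51) × (-15.3%) = +38.4030%
%ΔTR ≈ %ΔP + %ΔQ = (-15.3%) + (+38.4030%) = +23.1030%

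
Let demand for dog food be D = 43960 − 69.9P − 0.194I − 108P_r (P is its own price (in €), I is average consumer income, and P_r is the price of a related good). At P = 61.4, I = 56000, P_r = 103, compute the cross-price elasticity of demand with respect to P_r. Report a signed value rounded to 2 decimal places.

At the given values, D = 43960 − 69.9(61.4) − 0.194(56000) − 108(103) = 17680.14.
∂D/∂P_r = -108.
E = (-108) × (103/17680.14) = -0.6291…

-0.63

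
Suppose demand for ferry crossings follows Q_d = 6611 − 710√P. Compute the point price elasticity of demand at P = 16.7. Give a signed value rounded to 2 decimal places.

-0.39

dQ_d/dP = −710/(2√P) = -86.8701. At P = 16.7, Q_d = 3709.54.
Ed = (dQ_d/dP)·(P/Q_d) = (-86.8701) × (16.7/3709.54) = -0.3910…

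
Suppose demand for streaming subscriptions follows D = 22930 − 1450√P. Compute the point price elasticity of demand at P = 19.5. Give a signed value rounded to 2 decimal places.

-0.19

dD/dP = −1450/(2√P) = -164.18. At P = 19.5, D = 16527.
Ed = (dD/dP)·(P/D) = (-164.18) × (19.5/16527) = -0.1937…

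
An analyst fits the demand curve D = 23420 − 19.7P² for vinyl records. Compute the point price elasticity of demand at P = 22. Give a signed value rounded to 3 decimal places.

-1.373

dD/dP = −2·19.7·P = -866.8. At P = 22, D = 13885.2.
Ed = (dD/dP)·(P/D) = (-866.8) × (22/13885.2) = -1.37337…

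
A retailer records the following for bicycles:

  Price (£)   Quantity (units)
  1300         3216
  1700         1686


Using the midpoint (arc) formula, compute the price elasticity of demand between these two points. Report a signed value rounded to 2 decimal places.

-2.34

%ΔQ = (1686 − 3216) / [(3216 + 1686)/2] = -1530/2451 = -0.624235…
%ΔP = (1700 − 1300) / [(1300 + 1700)/2] = 400/1500 = 0.266666…
Arc Ed = %ΔQ / %ΔP = (-1530/2451) / (400/1500) = -2.3408…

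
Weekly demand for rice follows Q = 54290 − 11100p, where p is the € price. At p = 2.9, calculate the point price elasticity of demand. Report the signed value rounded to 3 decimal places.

-1.457

dQ/dp = −11100. At p = 2.9, Q = 54290 − 11100(2.9) = 22100.
Ed = (dQ/dp)·(p/Q) = −11100 × (2.9/22100) = -1.45656…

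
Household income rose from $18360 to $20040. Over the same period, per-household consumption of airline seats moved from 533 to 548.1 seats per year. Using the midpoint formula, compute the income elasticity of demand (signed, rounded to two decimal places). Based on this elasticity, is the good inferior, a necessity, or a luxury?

%ΔQ = (548.1 − 533)/[( 533 + 548.1)/2] = 15.1/540.55 = 0.027934…
%ΔIncome = (20040 − 18360)/[( 18360 + 20040)/2] = 1680/19200 = 0.0875
E_income = (15.1/540.55) / (1680/19200) = 0.3192…
0 < E_income < 1 ⇒ normal good, necessity.

0.32; necessity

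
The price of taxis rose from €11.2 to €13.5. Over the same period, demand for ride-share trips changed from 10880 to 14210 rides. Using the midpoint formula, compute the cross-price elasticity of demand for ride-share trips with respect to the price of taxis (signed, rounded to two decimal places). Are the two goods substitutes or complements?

1.43; substitutes

%ΔQ_{ride-share trips} = (14210 − 10880)/avg = 3330/12545 = 0.265444…
%ΔP_{taxis} = (13.5 − 11.2)/avg = 2.3/12.35 = 0.186234…
E_cross = (3330/12545) / (2.3/12.35) = 1.4253…
E_cross > 0 ⇒ the goods are substitutes.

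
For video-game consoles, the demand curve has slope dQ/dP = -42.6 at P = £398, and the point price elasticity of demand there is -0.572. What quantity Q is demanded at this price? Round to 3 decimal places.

29641.259

Ed = (dQ/dP)·(P/Q) ⇒ Q = (dQ/dP)·P/Ed = (-42.6)·398/(-0.572) = 29641.25874…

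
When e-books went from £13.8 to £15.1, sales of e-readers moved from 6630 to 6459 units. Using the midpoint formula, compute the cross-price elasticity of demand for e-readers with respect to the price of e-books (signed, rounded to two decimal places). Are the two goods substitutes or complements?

%ΔQ_{e-readers} = (6459 − 6630)/avg = -171/6544.5 = -0.026128…
%ΔP_{e-books} = (15.1 − 13.8)/avg = 1.3/14.45 = 0.089965…
E_cross = (-171/6544.5) / (1.3/14.45) = -0.2904…
E_cross < 0 ⇒ the goods are complements.

-0.29; complements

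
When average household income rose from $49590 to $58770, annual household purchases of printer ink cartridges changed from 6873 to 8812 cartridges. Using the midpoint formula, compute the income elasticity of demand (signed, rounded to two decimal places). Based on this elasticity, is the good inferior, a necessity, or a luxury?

1.46; luxury

%ΔQ = (8812 − 6873)/[( 6873 + 8812)/2] = 1939/7842.5 = 0.247242…
%ΔIncome = (58770 − 49590)/[( 49590 + 58770)/2] = 9180/54180 = 0.169435…
E_income = (1939/7842.5) / (9180/54180) = 1.4592…
E_income > 1 ⇒ normal good, luxury.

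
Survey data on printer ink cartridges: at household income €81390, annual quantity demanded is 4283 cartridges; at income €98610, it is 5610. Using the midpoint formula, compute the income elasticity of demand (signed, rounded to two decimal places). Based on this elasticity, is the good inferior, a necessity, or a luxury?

1.40; luxury

%ΔQ = (5610 − 4283)/[( 4283 + 5610)/2] = 1327/4946.5 = 0.268270…
%ΔIncome = (98610 − 81390)/[( 81390 + 98610)/2] = 17220/90000 = 0.191333…
E_income = (1327/4946.5) / (17220/90000) = 1.4021…
E_income > 1 ⇒ normal good, luxury.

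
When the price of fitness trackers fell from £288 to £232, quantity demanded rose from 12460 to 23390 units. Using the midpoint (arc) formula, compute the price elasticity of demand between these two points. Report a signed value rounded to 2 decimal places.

%ΔQ = (23390 − 12460) / [(12460 + 23390)/2] = 10930/17925 = 0.609762…
%ΔP = (232 − 288) / [(288 + 232)/2] = -56/260 = -0.215384…
Arc Ed = %ΔQ / %ΔP = (10930/17925) / (-56/260) = -2.8310…

-2.83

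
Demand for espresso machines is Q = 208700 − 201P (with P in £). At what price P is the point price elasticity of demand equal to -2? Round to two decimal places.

Ed = −201P/(208700 − 201P). Set this equal to -2:
201P = 2·(208700 − 201P) ⇒ 201P(1 + 2) = 2·208700
P = 2·208700 / (201·3) = 692.2056…

692.21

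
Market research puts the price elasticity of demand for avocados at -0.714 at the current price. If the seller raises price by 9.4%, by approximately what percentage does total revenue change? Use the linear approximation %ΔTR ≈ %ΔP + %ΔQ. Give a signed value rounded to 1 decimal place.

+2.7%

%ΔQ ≈ Ed × %ΔP = (-0.714) × (+9.4%) = -6.7116%
%ΔTR ≈ %ΔP + %ΔQ = (+9.4%) + (-6.7116%) = +2.6884%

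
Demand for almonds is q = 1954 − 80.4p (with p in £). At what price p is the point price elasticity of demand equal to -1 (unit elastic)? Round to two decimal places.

Ed = −80.4p/(1954 − 80.4p). Set this equal to -1:
80.4p = 1·(1954 − 80.4p) ⇒ 80.4p(1 + 1) = 1·1954
p = 1·1954 / (80.4·2) = 12.1517…

12.15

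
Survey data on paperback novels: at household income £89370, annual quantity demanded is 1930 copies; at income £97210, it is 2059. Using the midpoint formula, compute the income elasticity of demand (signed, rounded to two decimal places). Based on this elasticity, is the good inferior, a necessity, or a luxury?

%ΔQ = (2059 − 1930)/[( 1930 + 2059)/2] = 129/1994.5 = 0.064677…
%ΔIncome = (97210 − 89370)/[( 89370 + 97210)/2] = 7840/93290 = 0.084039…
E_income = (129/1994.5) / (7840/93290) = 0.7696…
0 < E_income < 1 ⇒ normal good, necessity.

0.77; necessity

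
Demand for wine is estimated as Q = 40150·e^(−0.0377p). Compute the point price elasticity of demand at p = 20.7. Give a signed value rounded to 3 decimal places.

dQ/dp = −0.0377·Q = -693.598. At p = 20.7, Q = 18397.8.
Ed = (dQ/dp)·(p/Q) = (-693.598) × (20.7/18397.8) = -0.78039

-0.780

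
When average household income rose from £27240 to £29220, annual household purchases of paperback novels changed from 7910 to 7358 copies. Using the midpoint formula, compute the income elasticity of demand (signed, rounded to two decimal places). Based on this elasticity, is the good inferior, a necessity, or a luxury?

%ΔQ = (7358 − 7910)/[( 7910 + 7358)/2] = -552/7634 = -0.072308…
%ΔIncome = (29220 − 27240)/[( 27240 + 29220)/2] = 1980/28230 = 0.070138…
E_income = (-552/7634) / (1980/28230) = -1.0309…
E_income < 0 ⇒ inferior good.

-1.03; inferior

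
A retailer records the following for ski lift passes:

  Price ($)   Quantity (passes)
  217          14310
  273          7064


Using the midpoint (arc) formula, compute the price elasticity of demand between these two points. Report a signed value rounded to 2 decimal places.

%ΔQ = (7064 − 14310) / [(14310 + 7064)/2] = -7246/10687 = -0.678020…
%ΔP = (273 − 217) / [(217 + 273)/2] = 56/245 = 0.228571…
Arc Ed = %ΔQ / %ΔP = (-7246/10687) / (56/245) = -2.9663…

-2.97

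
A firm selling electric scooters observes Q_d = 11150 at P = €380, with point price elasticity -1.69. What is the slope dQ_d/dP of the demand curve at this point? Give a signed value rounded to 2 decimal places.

-49.59

Ed = (dQ_d/dP)·(P/Q_d) ⇒ dQ_d/dP = Ed·Q_d/P = (-1.69)·11150/380 = -49.5881…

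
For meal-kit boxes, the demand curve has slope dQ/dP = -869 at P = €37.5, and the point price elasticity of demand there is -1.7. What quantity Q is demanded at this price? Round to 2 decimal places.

19169.12

Ed = (dQ/dP)·(P/Q) ⇒ Q = (dQ/dP)·P/Ed = (-869)·37.5/(-1.7) = 19169.1176…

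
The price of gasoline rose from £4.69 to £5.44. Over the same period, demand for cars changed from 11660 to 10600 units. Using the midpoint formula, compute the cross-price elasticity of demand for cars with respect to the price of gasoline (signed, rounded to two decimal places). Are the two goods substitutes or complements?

%ΔQ_{cars} = (10600 − 11660)/avg = -1060/11130 = -0.095238…
%ΔP_{gasoline} = (5.44 − 4.69)/avg = 0.75/5.065 = 0.148075…
E_cross = (-1060/11130) / (0.75/5.065) = -0.6431…
E_cross < 0 ⇒ the goods are complements.

-0.64; complements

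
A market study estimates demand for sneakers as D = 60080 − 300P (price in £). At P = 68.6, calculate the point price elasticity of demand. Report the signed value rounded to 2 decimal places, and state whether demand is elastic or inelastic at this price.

-0.52; inelastic

dD/dP = −300. At P = 68.6, D = 60080 − 300(68.6) = 39500.
Ed = (dD/dP)·(P/D) = −300 × (68.6/39500) = -0.5210…
|Ed| = 0.52 < 1, so demand is inelastic.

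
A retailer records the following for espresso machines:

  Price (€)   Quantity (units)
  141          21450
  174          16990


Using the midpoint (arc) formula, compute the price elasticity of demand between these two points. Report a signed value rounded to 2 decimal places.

%ΔQ = (16990 − 21450) / [(21450 + 16990)/2] = -4460/19220 = -0.232049…
%ΔP = (174 − 141) / [(141 + 174)/2] = 33/157.5 = 0.209523…
Arc Ed = %ΔQ / %ΔP = (-4460/19220) / (33/157.5) = -1.1075…

-1.11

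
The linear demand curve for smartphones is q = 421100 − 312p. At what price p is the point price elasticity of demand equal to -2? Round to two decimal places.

Ed = −312p/(421100 − 312p). Set this equal to -2:
312p = 2·(421100 − 312p) ⇒ 312p(1 + 2) = 2·421100
p = 2·421100 / (312·3) = 899.7863…

899.79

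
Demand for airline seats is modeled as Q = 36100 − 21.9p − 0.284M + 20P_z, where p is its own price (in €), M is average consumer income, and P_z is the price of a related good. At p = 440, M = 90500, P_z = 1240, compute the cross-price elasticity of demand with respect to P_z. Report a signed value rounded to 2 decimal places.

0.97

At the given values, Q = 36100 − 21.9(440) − 0.284(90500) + 20(1240) = 25562.
∂Q/∂P_z = 20.
E = (20) × (1240/25562) = 0.9701…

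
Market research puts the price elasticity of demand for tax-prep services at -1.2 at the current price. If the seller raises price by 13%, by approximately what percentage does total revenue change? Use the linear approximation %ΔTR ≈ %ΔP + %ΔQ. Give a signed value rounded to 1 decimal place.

%ΔQ ≈ Ed × %ΔP = (-1.2) × (+13%) = -15.6000%
%ΔTR ≈ %ΔP + %ΔQ = (+13%) + (-15.6000%) = -2.6000%

-2.6%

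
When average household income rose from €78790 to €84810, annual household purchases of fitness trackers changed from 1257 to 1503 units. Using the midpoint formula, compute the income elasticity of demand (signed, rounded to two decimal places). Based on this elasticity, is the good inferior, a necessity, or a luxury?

2.42; luxury

%ΔQ = (1503 − 1257)/[( 1257 + 1503)/2] = 246/1380 = 0.178260…
%ΔIncome = (84810 − 78790)/[( 78790 + 84810)/2] = 6020/81800 = 0.073594…
E_income = (246/1380) / (6020/81800) = 2.4222…
E_income > 1 ⇒ normal good, luxury.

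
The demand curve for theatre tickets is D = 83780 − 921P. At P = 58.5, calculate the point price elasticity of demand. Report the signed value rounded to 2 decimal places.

-1.80

dD/dP = −921. At P = 58.5, D = 83780 − 921(58.5) = 29901.5.
Ed = (dD/dP)·(P/D) = −921 × (58.5/29901.5) = -1.8018…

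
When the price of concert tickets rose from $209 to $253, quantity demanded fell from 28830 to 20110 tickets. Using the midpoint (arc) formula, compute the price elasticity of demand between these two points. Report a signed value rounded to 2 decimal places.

%ΔQ = (20110 − 28830) / [(28830 + 20110)/2] = -8720/24470 = -0.356354…
%ΔP = (253 − 209) / [(209 + 253)/2] = 44/231 = 0.190476…
Arc Ed = %ΔQ / %ΔP = (-8720/24470) / (44/231) = -1.8708…

-1.87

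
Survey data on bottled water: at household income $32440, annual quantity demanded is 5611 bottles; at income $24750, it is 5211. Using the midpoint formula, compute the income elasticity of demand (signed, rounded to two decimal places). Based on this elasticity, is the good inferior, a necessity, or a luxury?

%ΔQ = (5211 − 5611)/[( 5611 + 5211)/2] = -400/5411 = -0.073923…
%ΔIncome = (24750 − 32440)/[( 32440 + 24750)/2] = -7690/28595 = -0.268928…
E_income = (-400/5411) / (-7690/28595) = 0.2748…
0 < E_income < 1 ⇒ normal good, necessity.

0.27; necessity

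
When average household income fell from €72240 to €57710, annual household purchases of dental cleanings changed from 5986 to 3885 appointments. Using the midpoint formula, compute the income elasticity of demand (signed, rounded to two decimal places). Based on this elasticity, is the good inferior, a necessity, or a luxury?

%ΔQ = (3885 − 5986)/[( 5986 + 3885)/2] = -2101/4935.5 = -0.425691…
%ΔIncome = (57710 − 72240)/[( 72240 + 57710)/2] = -14530/64975 = -0.223624…
E_income = (-2101/4935.5) / (-14530/64975) = 1.9035…
E_income > 1 ⇒ normal good, luxury.

1.90; luxury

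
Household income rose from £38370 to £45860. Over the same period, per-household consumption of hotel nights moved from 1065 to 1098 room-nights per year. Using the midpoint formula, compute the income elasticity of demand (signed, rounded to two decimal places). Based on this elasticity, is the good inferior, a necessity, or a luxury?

%ΔQ = (1098 − 1065)/[( 1065 + 1098)/2] = 33/1081.5 = 0.030513…
%ΔIncome = (45860 − 38370)/[( 38370 + 45860)/2] = 7490/42115 = 0.177846…
E_income = (33/1081.5) / (7490/42115) = 0.1715…
0 < E_income < 1 ⇒ normal good, necessity.

0.17; necessity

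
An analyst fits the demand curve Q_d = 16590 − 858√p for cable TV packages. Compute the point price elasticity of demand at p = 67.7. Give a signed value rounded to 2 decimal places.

dQ_d/dp = −858/(2√p) = -52.139. At p = 67.7, Q_d = 9530.38.
Ed = (dQ_d/dp)·(p/Q_d) = (-52.139) × (67.7/9530.38) = -0.3703…

-0.37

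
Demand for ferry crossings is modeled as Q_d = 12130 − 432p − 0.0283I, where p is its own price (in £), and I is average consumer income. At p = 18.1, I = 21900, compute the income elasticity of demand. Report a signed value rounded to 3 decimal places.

-0.168

At the given values, Q_d = 12130 − 432(18.1) − 0.0283(21900) = 3691.03.
∂Q_d/∂I = -0.0283.
E = (-0.0283) × (21900/3691.03) = -0.16791…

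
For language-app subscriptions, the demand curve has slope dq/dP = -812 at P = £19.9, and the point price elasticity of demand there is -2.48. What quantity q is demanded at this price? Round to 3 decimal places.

Ed = (dq/dP)·(P/q) ⇒ q = (dq/dP)·P/Ed = (-812)·19.9/(-2.48) = 6515.64516…

6515.645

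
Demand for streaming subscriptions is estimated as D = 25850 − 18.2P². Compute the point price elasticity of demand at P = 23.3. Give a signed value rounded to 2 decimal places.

dD/dP = −2·18.2·P = -848.12. At P = 23.3, D = 15969.402.
Ed = (dD/dP)·(P/D) = (-848.12) × (23.3/15969.402) = -1.2374…

-1.24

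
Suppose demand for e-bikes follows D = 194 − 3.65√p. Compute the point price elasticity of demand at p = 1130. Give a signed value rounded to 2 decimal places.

-0.86

dD/dp = −3.65/(2√p) = -0.0542905. At p = 1130, D = 71.3035.
Ed = (dD/dp)·(p/D) = (-0.0542905) × (1130/71.3035) = -0.8603…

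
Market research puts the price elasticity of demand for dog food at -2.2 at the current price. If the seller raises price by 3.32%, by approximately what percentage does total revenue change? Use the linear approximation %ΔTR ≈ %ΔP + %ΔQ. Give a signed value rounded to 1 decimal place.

-4.0%

%ΔQ ≈ Ed × %ΔP = (-2.2) × (+3.32%) = -7.3040%
%ΔTR ≈ %ΔP + %ΔQ = (+3.32%) + (-7.3040%) = -3.9840%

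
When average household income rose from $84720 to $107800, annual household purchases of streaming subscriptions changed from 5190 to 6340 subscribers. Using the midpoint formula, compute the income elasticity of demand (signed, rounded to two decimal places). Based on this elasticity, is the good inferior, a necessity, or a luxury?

0.83; necessity

%ΔQ = (6340 − 5190)/[( 5190 + 6340)/2] = 1150/5765 = 0.199479…
%ΔIncome = (107800 − 84720)/[( 84720 + 107800)/2] = 23080/96260 = 0.239767…
E_income = (1150/5765) / (23080/96260) = 0.8319…
0 < E_income < 1 ⇒ normal good, necessity.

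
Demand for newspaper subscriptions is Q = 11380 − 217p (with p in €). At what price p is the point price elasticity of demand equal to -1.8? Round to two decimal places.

33.71

Ed = −217p/(11380 − 217p). Set this equal to -1.8:
217p = 1.8·(11380 − 217p) ⇒ 217p(1 + 1.8) = 1.8·11380
p = 1.8·11380 / (217·2.8) = 33.7129…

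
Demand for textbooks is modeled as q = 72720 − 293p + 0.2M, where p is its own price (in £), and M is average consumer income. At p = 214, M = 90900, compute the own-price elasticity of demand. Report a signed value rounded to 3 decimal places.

-2.224

At the given values, q = 72720 − 293(214) + 0.2(90900) = 28198.
∂q/∂p = −293.
E = (-293) × (214/28198) = -2.22363…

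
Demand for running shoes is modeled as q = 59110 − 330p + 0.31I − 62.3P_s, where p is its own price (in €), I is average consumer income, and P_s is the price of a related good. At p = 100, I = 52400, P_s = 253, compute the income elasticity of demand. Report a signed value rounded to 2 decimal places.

At the given values, q = 59110 − 330(100) + 0.31(52400) − 62.3(253) = 26592.1.
∂q/∂I = 0.31.
E = (0.31) × (52400/26592.1) = 0.6108…

0.61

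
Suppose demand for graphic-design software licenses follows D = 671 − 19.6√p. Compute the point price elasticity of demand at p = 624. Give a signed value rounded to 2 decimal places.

-1.35

dD/dp = −19.6/(2√p) = -0.392314. At p = 624, D = 181.392.
Ed = (dD/dp)·(p/D) = (-0.392314) × (624/181.392) = -1.3495…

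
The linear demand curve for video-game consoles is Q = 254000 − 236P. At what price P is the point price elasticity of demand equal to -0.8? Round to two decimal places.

478.34

Ed = −236P/(254000 − 236P). Set this equal to -0.8:
236P = 0.8·(254000 − 236P) ⇒ 236P(1 + 0.8) = 0.8·254000
P = 0.8·254000 / (236·1.8) = 478.3427…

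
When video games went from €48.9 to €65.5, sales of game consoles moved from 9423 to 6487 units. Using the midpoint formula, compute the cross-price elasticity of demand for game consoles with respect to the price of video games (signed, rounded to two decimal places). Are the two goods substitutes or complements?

-1.27; complements

%ΔQ_{game consoles} = (6487 − 9423)/avg = -2936/7955 = -0.369076…
%ΔP_{video games} = (65.5 − 48.9)/avg = 16.6/57.2 = 0.290209…
E_cross = (-2936/7955) / (16.6/57.2) = -1.2717…
E_cross < 0 ⇒ the goods are complements.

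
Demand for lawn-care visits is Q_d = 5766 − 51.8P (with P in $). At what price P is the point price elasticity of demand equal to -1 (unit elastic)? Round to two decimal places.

Ed = −51.8P/(5766 − 51.8P). Set this equal to -1:
51.8P = 1·(5766 − 51.8P) ⇒ 51.8P(1 + 1) = 1·5766
P = 1·5766 / (51.8·2) = 55.6563…

55.66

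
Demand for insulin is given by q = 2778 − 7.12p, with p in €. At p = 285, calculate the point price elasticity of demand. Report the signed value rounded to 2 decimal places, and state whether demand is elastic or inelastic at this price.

-2.71; elastic

dq/dp = −7.12. At p = 285, q = 2778 − 7.12(285) = 748.8.
Ed = (dq/dp)·(p/q) = −7.12 × (285/748.8) = -2.7099…
|Ed| = 2.71 > 1, so demand is elastic.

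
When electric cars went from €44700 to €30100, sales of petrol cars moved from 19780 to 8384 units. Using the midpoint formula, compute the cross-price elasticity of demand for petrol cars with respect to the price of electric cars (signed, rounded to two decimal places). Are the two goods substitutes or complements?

2.07; substitutes

%ΔQ_{petrol cars} = (8384 − 19780)/avg = -11396/14082 = -0.809260…
%ΔP_{electric cars} = (30100 − 44700)/avg = -14600/37400 = -0.390374…
E_cross = (-11396/14082) / (-14600/37400) = 2.0730…
E_cross > 0 ⇒ the goods are substitutes.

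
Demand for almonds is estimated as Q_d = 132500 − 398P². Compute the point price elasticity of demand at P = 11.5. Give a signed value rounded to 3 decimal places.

dQ_d/dP = −2·398·P = -9154. At P = 11.5, Q_d = 79864.5.
Ed = (dQ_d/dP)·(P/Q_d) = (-9154) × (11.5/79864.5) = -1.31812…

-1.318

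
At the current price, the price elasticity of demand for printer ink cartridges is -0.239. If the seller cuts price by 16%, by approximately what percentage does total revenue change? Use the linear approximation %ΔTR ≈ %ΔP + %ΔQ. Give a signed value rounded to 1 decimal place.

-12.2%

%ΔQ ≈ Ed × %ΔP = (-0.239) × (-16%) = +3.8240%
%ΔTR ≈ %ΔP + %ΔQ = (-16%) + (+3.8240%) = -12.1760%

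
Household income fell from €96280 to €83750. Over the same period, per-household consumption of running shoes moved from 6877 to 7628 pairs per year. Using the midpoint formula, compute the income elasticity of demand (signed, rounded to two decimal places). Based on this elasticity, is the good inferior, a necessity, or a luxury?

-0.74; inferior

%ΔQ = (7628 − 6877)/[( 6877 + 7628)/2] = 751/7252.5 = 0.103550…
%ΔIncome = (83750 − 96280)/[( 96280 + 83750)/2] = -12530/90015 = -0.139199…
E_income = (751/7252.5) / (-12530/90015) = -0.7439…
E_income < 0 ⇒ inferior good.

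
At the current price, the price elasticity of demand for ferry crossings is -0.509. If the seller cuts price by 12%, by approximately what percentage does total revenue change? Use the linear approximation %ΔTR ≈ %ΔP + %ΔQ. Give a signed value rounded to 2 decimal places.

-5.89%

%ΔQ ≈ Ed × %ΔP = (-0.509) × (-12%) = +6.1080%
%ΔTR ≈ %ΔP + %ΔQ = (-12%) + (+6.1080%) = -5.8920%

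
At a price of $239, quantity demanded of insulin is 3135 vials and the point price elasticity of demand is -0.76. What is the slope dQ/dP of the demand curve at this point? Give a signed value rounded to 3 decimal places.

Ed = (dQ/dP)·(P/Q) ⇒ dQ/dP = Ed·Q/P = (-0.76)·3135/239 = -9.96903…

-9.969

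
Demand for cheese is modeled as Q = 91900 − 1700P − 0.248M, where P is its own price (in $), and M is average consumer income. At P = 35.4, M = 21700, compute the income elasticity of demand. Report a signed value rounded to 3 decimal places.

-0.204

At the given values, Q = 91900 − 1700(35.4) − 0.248(21700) = 26338.4.
∂Q/∂M = -0.248.
E = (-0.248) × (21700/26338.4) = -0.20432…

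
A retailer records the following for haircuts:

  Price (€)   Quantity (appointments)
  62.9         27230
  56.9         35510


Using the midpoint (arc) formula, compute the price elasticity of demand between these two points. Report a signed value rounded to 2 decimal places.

%ΔQ = (35510 − 27230) / [(27230 + 35510)/2] = 8280/31370 = 0.263946…
%ΔP = (56.9 − 62.9) / [(62.9 + 56.9)/2] = -6/59.9 = -0.100166…
Arc Ed = %ΔQ / %ΔP = (8280/31370) / (-6/59.9) = -2.6350…

-2.64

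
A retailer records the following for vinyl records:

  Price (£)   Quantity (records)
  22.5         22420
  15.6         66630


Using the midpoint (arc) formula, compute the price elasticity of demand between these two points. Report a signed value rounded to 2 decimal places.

-2.74

%ΔQ = (66630 − 22420) / [(22420 + 66630)/2] = 44210/44525 = 0.992925…
%ΔP = (15.6 − 22.5) / [(22.5 + 15.6)/2] = -6.9/19.05 = -0.362204…
Arc Ed = %ΔQ / %ΔP = (44210/44525) / (-6.9/19.05) = -2.7413…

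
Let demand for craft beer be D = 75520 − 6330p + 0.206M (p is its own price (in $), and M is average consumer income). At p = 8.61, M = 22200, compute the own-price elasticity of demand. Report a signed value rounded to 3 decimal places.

At the given values, D = 75520 − 6330(8.61) + 0.206(22200) = 25591.9.
∂D/∂p = −6330.
E = (-6330) × (8.61/25591.9) = -2.12963…

-2.130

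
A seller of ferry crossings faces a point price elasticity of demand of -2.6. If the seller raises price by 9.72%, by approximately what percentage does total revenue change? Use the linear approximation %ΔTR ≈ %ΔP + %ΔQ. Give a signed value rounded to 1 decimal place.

%ΔQ ≈ Ed × %ΔP = (-2.6) × (+9.72%) = -25.2720%
%ΔTR ≈ %ΔP + %ΔQ = (+9.72%) + (-25.2720%) = -15.5520%

-15.6%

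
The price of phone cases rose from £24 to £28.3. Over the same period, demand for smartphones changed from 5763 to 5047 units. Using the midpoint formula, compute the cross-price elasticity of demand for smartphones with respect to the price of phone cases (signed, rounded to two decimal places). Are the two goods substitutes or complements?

%ΔQ_{smartphones} = (5047 − 5763)/avg = -716/5405 = -0.132469…
%ΔP_{phone cases} = (28.3 − 24)/avg = 4.3/26.15 = 0.164435…
E_cross = (-716/5405) / (4.3/26.15) = -0.8056…
E_cross < 0 ⇒ the goods are complements.

-0.81; complements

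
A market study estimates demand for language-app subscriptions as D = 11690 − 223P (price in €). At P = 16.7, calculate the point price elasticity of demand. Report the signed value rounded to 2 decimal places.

dD/dP = −223. At P = 16.7, D = 11690 − 223(16.7) = 7965.9.
Ed = (dD/dP)·(P/D) = −223 × (16.7/7965.9) = -0.4675…

-0.47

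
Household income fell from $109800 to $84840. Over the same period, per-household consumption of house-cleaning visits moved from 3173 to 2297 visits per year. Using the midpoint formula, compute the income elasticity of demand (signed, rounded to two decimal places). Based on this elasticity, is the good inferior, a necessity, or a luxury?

1.25; luxury

%ΔQ = (2297 − 3173)/[( 3173 + 2297)/2] = -876/2735 = -0.320292…
%ΔIncome = (84840 − 109800)/[( 109800 + 84840)/2] = -24960/97320 = -0.256473…
E_income = (-876/2735) / (-24960/97320) = 1.2488…
E_income > 1 ⇒ normal good, luxury.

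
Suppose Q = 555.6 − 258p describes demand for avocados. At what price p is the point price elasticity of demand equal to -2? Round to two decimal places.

Ed = −258p/(555.6 − 258p). Set this equal to -2:
258p = 2·(555.6 − 258p) ⇒ 258p(1 + 2) = 2·555.6
p = 2·555.6 / (258·3) = 1.4356…

1.44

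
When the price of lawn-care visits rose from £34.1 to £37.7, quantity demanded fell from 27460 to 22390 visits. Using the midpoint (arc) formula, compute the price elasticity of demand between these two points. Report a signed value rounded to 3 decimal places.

%ΔQ = (22390 − 27460) / [(27460 + 22390)/2] = -5070/24925 = -0.203410…
%ΔP = (37.7 − 34.1) / [(34.1 + 37.7)/2] = 3.6/35.9 = 0.100278…
Arc Ed = %ΔQ / %ΔP = (-5070/24925) / (3.6/35.9) = -2.02845…

-2.028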